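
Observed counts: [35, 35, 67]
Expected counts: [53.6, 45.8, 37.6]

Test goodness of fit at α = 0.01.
Chi-square goodness of fit test:
H₀: observed counts match expected distribution
H₁: observed counts differ from expected distribution
df = k - 1 = 2
χ² = Σ(O - E)²/E
   = (35 - 53.6)²/53.6 + (35 - 45.8)²/45.8 + (67 - 37.6)²/37.6
   = 6.454 + 2.547 + 22.988
   = 31.99
p-value < 0.0001

Since p-value < α = 0.01, we reject H₀.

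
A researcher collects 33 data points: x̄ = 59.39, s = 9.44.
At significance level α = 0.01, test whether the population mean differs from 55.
One-sample t-test:
H₀: μ = 55
H₁: μ ≠ 55
df = n - 1 = 32
t = (x̄ - μ₀) / (s/√n) = (59.39 - 55) / (9.44/√33) = 2.671
p-value = 0.0118

Since p-value > α = 0.01, we fail to reject H₀.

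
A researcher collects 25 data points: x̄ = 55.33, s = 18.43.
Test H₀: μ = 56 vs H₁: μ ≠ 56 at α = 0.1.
One-sample t-test:
H₀: μ = 56
H₁: μ ≠ 56
df = n - 1 = 24
t = (x̄ - μ₀) / (s/√n) = (55.33 - 56) / (18.43/√25) = -0.182
p-value = 0.8573

Since p-value > α = 0.1, we fail to reject H₀.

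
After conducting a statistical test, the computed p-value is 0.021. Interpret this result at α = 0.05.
Since p = 0.021 < α = 0.05, reject H₀.
There is sufficient evidence to reject the null hypothesis; the result is statistically significant at the 0.05 level.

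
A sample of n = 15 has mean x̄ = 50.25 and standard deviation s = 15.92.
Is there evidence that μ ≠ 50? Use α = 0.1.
One-sample t-test:
H₀: μ = 50
H₁: μ ≠ 50
df = n - 1 = 14
t = (x̄ - μ₀) / (s/√n) = (50.25 - 50) / (15.92/√15) = 0.061
p-value = 0.9524

Since p-value > α = 0.1, we fail to reject H₀.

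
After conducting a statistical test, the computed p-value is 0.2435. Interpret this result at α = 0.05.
Since p = 0.2435 > α = 0.05, fail to reject H₀.
There is insufficient evidence to reject the null hypothesis; the result is not statistically significant at the 0.05 level.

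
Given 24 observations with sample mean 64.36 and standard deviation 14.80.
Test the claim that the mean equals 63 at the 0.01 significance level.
One-sample t-test:
H₀: μ = 63
H₁: μ ≠ 63
df = n - 1 = 23
t = (x̄ - μ₀) / (s/√n) = (64.36 - 63) / (14.80/√24) = 0.450
p-value = 0.6568

Since p-value > α = 0.01, we fail to reject H₀.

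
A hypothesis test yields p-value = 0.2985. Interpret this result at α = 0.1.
Since p = 0.2985 > α = 0.1, fail to reject H₀.
There is insufficient evidence to reject the null hypothesis; the result is not statistically significant at the 0.1 level.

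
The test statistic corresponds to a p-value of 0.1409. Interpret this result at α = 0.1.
Since p = 0.1409 > α = 0.1, fail to reject H₀.
There is insufficient evidence to reject the null hypothesis; the result is not statistically significant at the 0.1 level.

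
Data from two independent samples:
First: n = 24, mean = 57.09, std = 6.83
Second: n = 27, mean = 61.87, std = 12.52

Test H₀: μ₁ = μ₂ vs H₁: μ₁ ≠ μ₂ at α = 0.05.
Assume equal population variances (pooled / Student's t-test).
Student's two-sample t-test (equal variances):
H₀: μ₁ = μ₂
H₁: μ₁ ≠ μ₂
df = n₁ + n₂ - 2 = 49
Pooled variance s_p² = [(n₁-1)s₁² + (n₂-1)s₂²] / (n₁ + n₂ - 2) = [(23)(6.83²) + (26)(12.52²)] / 49 = 105.0701
SE = √(s_p²(1/n₁ + 1/n₂)) = √(105.0701 × (1/24 + 1/27)) = 2.8757
t = (x̄₁ - x̄₂) / SE = (57.09 - 61.87) / 2.8757 = -4.78 / 2.8757 = -1.662
p-value = 0.1029

Since p-value > α = 0.05, we fail to reject H₀.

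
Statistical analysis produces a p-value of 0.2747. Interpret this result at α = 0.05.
Since p = 0.2747 > α = 0.05, fail to reject H₀.
There is insufficient evidence to reject the null hypothesis; the result is not statistically significant at the 0.05 level.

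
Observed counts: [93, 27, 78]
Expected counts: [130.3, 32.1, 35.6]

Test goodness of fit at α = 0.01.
Chi-square goodness of fit test:
H₀: observed counts match expected distribution
H₁: observed counts differ from expected distribution
df = k - 1 = 2
χ² = Σ(O - E)²/E
   = (93 - 130.3)²/130.3 + (27 - 32.1)²/32.1 + (78 - 35.6)²/35.6
   = 10.678 + 0.810 + 50.499
   = 61.99
p-value < 0.0001

Since p-value < α = 0.01, we reject H₀.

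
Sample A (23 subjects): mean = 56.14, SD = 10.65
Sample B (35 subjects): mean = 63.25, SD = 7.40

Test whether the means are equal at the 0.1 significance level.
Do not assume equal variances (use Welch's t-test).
Welch's two-sample t-test:
H₀: μ₁ = μ₂
H₁: μ₁ ≠ μ₂
s₁²/n₁ = 10.65²/23 = 4.9314,  s₂²/n₂ = 7.40²/35 = 1.5646
SE = √(s₁²/n₁ + s₂²/n₂) = √(4.9314 + 1.5646) = 2.5487
df (Welch-Satterthwaite) = (s₁²/n₁ + s₂²/n₂)² / [(s₁²/n₁)²/(n₁-1) + (s₂²/n₂)²/(n₂-1)] ≈ 35.84
t = (x̄₁ - x̄₂) / SE = (56.14 - 63.25) / 2.5487 = -7.11 / 2.5487 = -2.790
p-value = 0.0084

Since p-value < α = 0.1, we reject H₀.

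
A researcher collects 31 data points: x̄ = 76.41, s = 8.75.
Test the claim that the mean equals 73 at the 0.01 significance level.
One-sample t-test:
H₀: μ = 73
H₁: μ ≠ 73
df = n - 1 = 30
t = (x̄ - μ₀) / (s/√n) = (76.41 - 73) / (8.75/√31) = 2.170
p-value = 0.0381

Since p-value > α = 0.01, we fail to reject H₀.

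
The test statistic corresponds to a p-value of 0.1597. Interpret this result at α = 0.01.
Since p = 0.1597 > α = 0.01, fail to reject H₀.
There is insufficient evidence to reject the null hypothesis; the result is not statistically significant at the 0.01 level.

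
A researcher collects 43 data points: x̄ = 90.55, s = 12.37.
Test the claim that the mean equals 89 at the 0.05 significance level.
One-sample t-test:
H₀: μ = 89
H₁: μ ≠ 89
df = n - 1 = 42
t = (x̄ - μ₀) / (s/√n) = (90.55 - 89) / (12.37/√43) = 0.822
p-value = 0.4159

Since p-value > α = 0.05, we fail to reject H₀.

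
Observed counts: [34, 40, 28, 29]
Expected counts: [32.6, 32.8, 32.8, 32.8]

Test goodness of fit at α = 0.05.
Chi-square goodness of fit test:
H₀: observed counts match expected distribution
H₁: observed counts differ from expected distribution
df = k - 1 = 3
χ² = Σ(O - E)²/E
   = (34 - 32.6)²/32.6 + (40 - 32.8)²/32.8 + (28 - 32.8)²/32.8 + (29 - 32.8)²/32.8
   = 0.060 + 1.580 + 0.702 + 0.440
   = 2.78
p-value = 0.4263

Since p-value > α = 0.05, we fail to reject H₀.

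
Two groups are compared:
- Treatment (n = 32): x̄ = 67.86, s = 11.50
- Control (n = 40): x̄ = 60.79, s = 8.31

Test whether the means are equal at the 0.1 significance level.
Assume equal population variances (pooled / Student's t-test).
Student's two-sample t-test (equal variances):
H₀: μ₁ = μ₂
H₁: μ₁ ≠ μ₂
df = n₁ + n₂ - 2 = 70
Pooled variance s_p² = [(n₁-1)s₁² + (n₂-1)s₂²] / (n₁ + n₂ - 2) = [(31)(11.50²) + (39)(8.31²)] / 70 = 97.0420
SE = √(s_p²(1/n₁ + 1/n₂)) = √(97.0420 × (1/32 + 1/40)) = 2.3364
t = (x̄₁ - x̄₂) / SE = (67.86 - 60.79) / 2.3364 = 7.07 / 2.3364 = 3.026
p-value = 0.0035

Since p-value < α = 0.1, we reject H₀.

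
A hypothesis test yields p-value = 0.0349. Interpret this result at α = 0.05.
Since p = 0.0349 < α = 0.05, reject H₀.
There is sufficient evidence to reject the null hypothesis; the result is statistically significant at the 0.05 level.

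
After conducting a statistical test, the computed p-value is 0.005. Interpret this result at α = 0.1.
Since p = 0.005 < α = 0.1, reject H₀.
There is sufficient evidence to reject the null hypothesis; the result is statistically significant at the 0.1 level.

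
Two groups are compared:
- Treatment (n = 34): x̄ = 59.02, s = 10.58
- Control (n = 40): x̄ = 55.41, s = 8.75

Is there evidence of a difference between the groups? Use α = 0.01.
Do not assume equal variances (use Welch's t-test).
Welch's two-sample t-test:
H₀: μ₁ = μ₂
H₁: μ₁ ≠ μ₂
s₁²/n₁ = 10.58²/34 = 3.2922,  s₂²/n₂ = 8.75²/40 = 1.9141
SE = √(s₁²/n₁ + s₂²/n₂) = √(3.2922 + 1.9141) = 2.2817
df (Welch-Satterthwaite) = (s₁²/n₁ + s₂²/n₂)² / [(s₁²/n₁)²/(n₁-1) + (s₂²/n₂)²/(n₂-1)] ≈ 64.17
t = (x̄₁ - x̄₂) / SE = (59.02 - 55.41) / 2.2817 = 3.61 / 2.2817 = 1.582
p-value = 0.1185

Since p-value > α = 0.01, we fail to reject H₀.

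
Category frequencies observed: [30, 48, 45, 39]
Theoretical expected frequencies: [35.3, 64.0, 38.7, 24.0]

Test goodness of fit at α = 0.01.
Chi-square goodness of fit test:
H₀: observed counts match expected distribution
H₁: observed counts differ from expected distribution
df = k - 1 = 3
χ² = Σ(O - E)²/E
   = (30 - 35.3)²/35.3 + (48 - 64.0)²/64.0 + (45 - 38.7)²/38.7 + (39 - 24.0)²/24.0
   = 0.796 + 4.000 + 1.026 + 9.375
   = 15.20
p-value = 0.0017

Since p-value < α = 0.01, we reject H₀.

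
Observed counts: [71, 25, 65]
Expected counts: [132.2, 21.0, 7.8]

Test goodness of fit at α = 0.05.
Chi-square goodness of fit test:
H₀: observed counts match expected distribution
H₁: observed counts differ from expected distribution
df = k - 1 = 2
χ² = Σ(O - E)²/E
   = (71 - 132.2)²/132.2 + (25 - 21.0)²/21.0 + (65 - 7.8)²/7.8
   = 28.332 + 0.762 + 419.467
   = 448.56
p-value < 0.0001

Since p-value < α = 0.05, we reject H₀.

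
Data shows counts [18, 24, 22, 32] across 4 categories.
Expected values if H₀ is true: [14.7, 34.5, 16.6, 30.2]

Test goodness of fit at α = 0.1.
Chi-square goodness of fit test:
H₀: observed counts match expected distribution
H₁: observed counts differ from expected distribution
df = k - 1 = 3
χ² = Σ(O - E)²/E
   = (18 - 14.7)²/14.7 + (24 - 34.5)²/34.5 + (22 - 16.6)²/16.6 + (32 - 30.2)²/30.2
   = 0.741 + 3.196 + 1.757 + 0.107
   = 5.80
p-value = 0.1217

Since p-value > α = 0.1, we fail to reject H₀.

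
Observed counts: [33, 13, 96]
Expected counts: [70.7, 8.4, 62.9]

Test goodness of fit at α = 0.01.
Chi-square goodness of fit test:
H₀: observed counts match expected distribution
H₁: observed counts differ from expected distribution
df = k - 1 = 2
χ² = Σ(O - E)²/E
   = (33 - 70.7)²/70.7 + (13 - 8.4)²/8.4 + (96 - 62.9)²/62.9
   = 20.103 + 2.519 + 17.418
   = 40.04
p-value < 0.0001

Since p-value < α = 0.01, we reject H₀.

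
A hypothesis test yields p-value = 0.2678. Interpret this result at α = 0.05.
Since p = 0.2678 > α = 0.05, fail to reject H₀.
There is insufficient evidence to reject the null hypothesis; the result is not statistically significant at the 0.05 level.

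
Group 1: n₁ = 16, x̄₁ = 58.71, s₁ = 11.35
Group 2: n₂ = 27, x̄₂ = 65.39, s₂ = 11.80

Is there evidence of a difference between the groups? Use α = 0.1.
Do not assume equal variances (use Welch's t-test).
Welch's two-sample t-test:
H₀: μ₁ = μ₂
H₁: μ₁ ≠ μ₂
s₁²/n₁ = 11.35²/16 = 8.0514,  s₂²/n₂ = 11.80²/27 = 5.1570
SE = √(s₁²/n₁ + s₂²/n₂) = √(8.0514 + 5.1570) = 3.6343
df (Welch-Satterthwaite) = (s₁²/n₁ + s₂²/n₂)² / [(s₁²/n₁)²/(n₁-1) + (s₂²/n₂)²/(n₂-1)] ≈ 32.64
t = (x̄₁ - x̄₂) / SE = (58.71 - 65.39) / 3.6343 = -6.68 / 3.6343 = -1.838
p-value = 0.0752

Since p-value < α = 0.1, we reject H₀.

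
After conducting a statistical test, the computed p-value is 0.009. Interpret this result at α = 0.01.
Since p = 0.009 < α = 0.01, reject H₀.
There is sufficient evidence to reject the null hypothesis; the result is statistically significant at the 0.01 level.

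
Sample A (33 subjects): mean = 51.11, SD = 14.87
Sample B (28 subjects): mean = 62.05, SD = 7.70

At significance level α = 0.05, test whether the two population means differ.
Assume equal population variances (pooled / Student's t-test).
Student's two-sample t-test (equal variances):
H₀: μ₁ = μ₂
H₁: μ₁ ≠ μ₂
df = n₁ + n₂ - 2 = 59
Pooled variance s_p² = [(n₁-1)s₁² + (n₂-1)s₂²] / (n₁ + n₂ - 2) = [(32)(14.87²) + (27)(7.70²)] / 59 = 147.0605
SE = √(s_p²(1/n₁ + 1/n₂)) = √(147.0605 × (1/33 + 1/28)) = 3.1159
t = (x̄₁ - x̄₂) / SE = (51.11 - 62.05) / 3.1159 = -10.94 / 3.1159 = -3.511
p-value = 0.0009

Since p-value < α = 0.05, we reject H₀.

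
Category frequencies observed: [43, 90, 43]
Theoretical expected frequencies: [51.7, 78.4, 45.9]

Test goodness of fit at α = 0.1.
Chi-square goodness of fit test:
H₀: observed counts match expected distribution
H₁: observed counts differ from expected distribution
df = k - 1 = 2
χ² = Σ(O - E)²/E
   = (43 - 51.7)²/51.7 + (90 - 78.4)²/78.4 + (43 - 45.9)²/45.9
   = 1.464 + 1.716 + 0.183
   = 3.36
p-value = 0.1860

Since p-value > α = 0.1, we fail to reject H₀.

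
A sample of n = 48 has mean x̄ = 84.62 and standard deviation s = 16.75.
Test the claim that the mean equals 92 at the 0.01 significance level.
One-sample t-test:
H₀: μ = 92
H₁: μ ≠ 92
df = n - 1 = 47
t = (x̄ - μ₀) / (s/√n) = (84.62 - 92) / (16.75/√48) = -3.053
p-value = 0.0037

Since p-value < α = 0.01, we reject H₀.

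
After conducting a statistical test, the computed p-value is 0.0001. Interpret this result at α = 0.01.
Since p = 0.0001 < α = 0.01, reject H₀.
There is sufficient evidence to reject the null hypothesis; the result is statistically significant at the 0.01 level.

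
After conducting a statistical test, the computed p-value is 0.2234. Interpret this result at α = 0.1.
Since p = 0.2234 > α = 0.1, fail to reject H₀.
There is insufficient evidence to reject the null hypothesis; the result is not statistically significant at the 0.1 level.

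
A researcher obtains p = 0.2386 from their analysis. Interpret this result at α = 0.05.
Since p = 0.2386 > α = 0.05, fail to reject H₀.
There is insufficient evidence to reject the null hypothesis; the result is not statistically significant at the 0.05 level.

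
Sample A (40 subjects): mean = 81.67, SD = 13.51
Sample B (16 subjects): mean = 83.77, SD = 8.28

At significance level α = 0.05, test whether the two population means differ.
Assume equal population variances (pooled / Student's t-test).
Student's two-sample t-test (equal variances):
H₀: μ₁ = μ₂
H₁: μ₁ ≠ μ₂
df = n₁ + n₂ - 2 = 54
Pooled variance s_p² = [(n₁-1)s₁² + (n₂-1)s₂²] / (n₁ + n₂ - 2) = [(39)(13.51²) + (15)(8.28²)] / 54 = 150.8641
SE = √(s_p²(1/n₁ + 1/n₂)) = √(150.8641 × (1/40 + 1/16)) = 3.6333
t = (x̄₁ - x̄₂) / SE = (81.67 - 83.77) / 3.6333 = -2.10 / 3.6333 = -0.578
p-value = 0.5657

Since p-value > α = 0.05, we fail to reject H₀.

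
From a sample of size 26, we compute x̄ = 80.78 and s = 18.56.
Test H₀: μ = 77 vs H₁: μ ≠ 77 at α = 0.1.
One-sample t-test:
H₀: μ = 77
H₁: μ ≠ 77
df = n - 1 = 25
t = (x̄ - μ₀) / (s/√n) = (80.78 - 77) / (18.56/√26) = 1.038
p-value = 0.3090

Since p-value > α = 0.1, we fail to reject H₀.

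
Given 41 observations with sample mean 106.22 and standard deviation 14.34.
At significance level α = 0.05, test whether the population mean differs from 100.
One-sample t-test:
H₀: μ = 100
H₁: μ ≠ 100
df = n - 1 = 40
t = (x̄ - μ₀) / (s/√n) = (106.22 - 100) / (14.34/√41) = 2.777
p-value = 0.0083

Since p-value < α = 0.05, we reject H₀.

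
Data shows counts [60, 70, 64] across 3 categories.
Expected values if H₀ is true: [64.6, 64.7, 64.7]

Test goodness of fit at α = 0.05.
Chi-square goodness of fit test:
H₀: observed counts match expected distribution
H₁: observed counts differ from expected distribution
df = k - 1 = 2
χ² = Σ(O - E)²/E
   = (60 - 64.6)²/64.6 + (70 - 64.7)²/64.7 + (64 - 64.7)²/64.7
   = 0.328 + 0.434 + 0.008
   = 0.77
p-value = 0.6807

Since p-value > α = 0.05, we fail to reject H₀.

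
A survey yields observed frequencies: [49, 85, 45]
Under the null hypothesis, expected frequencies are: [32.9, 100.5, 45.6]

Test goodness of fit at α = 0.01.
Chi-square goodness of fit test:
H₀: observed counts match expected distribution
H₁: observed counts differ from expected distribution
df = k - 1 = 2
χ² = Σ(O - E)²/E
   = (49 - 32.9)²/32.9 + (85 - 100.5)²/100.5 + (45 - 45.6)²/45.6
   = 7.879 + 2.391 + 0.008
   = 10.28
p-value = 0.0059

Since p-value < α = 0.01, we reject H₀.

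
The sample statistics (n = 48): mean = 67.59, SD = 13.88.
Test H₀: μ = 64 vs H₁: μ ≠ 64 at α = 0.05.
One-sample t-test:
H₀: μ = 64
H₁: μ ≠ 64
df = n - 1 = 47
t = (x̄ - μ₀) / (s/√n) = (67.59 - 64) / (13.88/√48) = 1.792
p-value = 0.0796

Since p-value > α = 0.05, we fail to reject H₀.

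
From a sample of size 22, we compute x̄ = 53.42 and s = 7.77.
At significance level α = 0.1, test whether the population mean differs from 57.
One-sample t-test:
H₀: μ = 57
H₁: μ ≠ 57
df = n - 1 = 21
t = (x̄ - μ₀) / (s/√n) = (53.42 - 57) / (7.77/√22) = -2.161
p-value = 0.0424

Since p-value < α = 0.1, we reject H₀.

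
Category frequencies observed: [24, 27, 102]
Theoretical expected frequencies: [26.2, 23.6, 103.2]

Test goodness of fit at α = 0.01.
Chi-square goodness of fit test:
H₀: observed counts match expected distribution
H₁: observed counts differ from expected distribution
df = k - 1 = 2
χ² = Σ(O - E)²/E
   = (24 - 26.2)²/26.2 + (27 - 23.6)²/23.6 + (102 - 103.2)²/103.2
   = 0.185 + 0.490 + 0.014
   = 0.69
p-value = 0.7087

Since p-value > α = 0.01, we fail to reject H₀.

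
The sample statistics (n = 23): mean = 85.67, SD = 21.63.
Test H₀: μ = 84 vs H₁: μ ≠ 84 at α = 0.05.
One-sample t-test:
H₀: μ = 84
H₁: μ ≠ 84
df = n - 1 = 22
t = (x̄ - μ₀) / (s/√n) = (85.67 - 84) / (21.63/√23) = 0.370
p-value = 0.7147

Since p-value > α = 0.05, we fail to reject H₀.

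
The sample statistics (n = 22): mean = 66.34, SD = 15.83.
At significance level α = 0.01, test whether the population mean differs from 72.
One-sample t-test:
H₀: μ = 72
H₁: μ ≠ 72
df = n - 1 = 21
t = (x̄ - μ₀) / (s/√n) = (66.34 - 72) / (15.83/√22) = -1.677
p-value = 0.1084

Since p-value > α = 0.01, we fail to reject H₀.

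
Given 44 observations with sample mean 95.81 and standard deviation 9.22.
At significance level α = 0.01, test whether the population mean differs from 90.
One-sample t-test:
H₀: μ = 90
H₁: μ ≠ 90
df = n - 1 = 43
t = (x̄ - μ₀) / (s/√n) = (95.81 - 90) / (9.22/√44) = 4.180
p-value = 0.0001

Since p-value < α = 0.01, we reject H₀.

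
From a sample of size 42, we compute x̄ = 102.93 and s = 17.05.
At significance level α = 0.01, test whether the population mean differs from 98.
One-sample t-test:
H₀: μ = 98
H₁: μ ≠ 98
df = n - 1 = 41
t = (x̄ - μ₀) / (s/√n) = (102.93 - 98) / (17.05/√42) = 1.874
p-value = 0.0681

Since p-value > α = 0.01, we fail to reject H₀.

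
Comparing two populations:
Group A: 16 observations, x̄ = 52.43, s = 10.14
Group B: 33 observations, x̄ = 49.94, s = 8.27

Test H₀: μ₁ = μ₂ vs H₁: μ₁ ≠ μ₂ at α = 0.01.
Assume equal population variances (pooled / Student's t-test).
Student's two-sample t-test (equal variances):
H₀: μ₁ = μ₂
H₁: μ₁ ≠ μ₂
df = n₁ + n₂ - 2 = 47
Pooled variance s_p² = [(n₁-1)s₁² + (n₂-1)s₂²] / (n₁ + n₂ - 2) = [(15)(10.14²) + (32)(8.27²)] / 47 = 79.3801
SE = √(s_p²(1/n₁ + 1/n₂)) = √(79.3801 × (1/16 + 1/33)) = 2.7142
t = (x̄₁ - x̄₂) / SE = (52.43 - 49.94) / 2.7142 = 2.49 / 2.7142 = 0.917
p-value = 0.3636

Since p-value > α = 0.01, we fail to reject H₀.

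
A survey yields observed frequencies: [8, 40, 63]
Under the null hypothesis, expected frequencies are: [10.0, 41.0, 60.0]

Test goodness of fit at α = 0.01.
Chi-square goodness of fit test:
H₀: observed counts match expected distribution
H₁: observed counts differ from expected distribution
df = k - 1 = 2
χ² = Σ(O - E)²/E
   = (8 - 10.0)²/10.0 + (40 - 41.0)²/41.0 + (63 - 60.0)²/60.0
   = 0.400 + 0.024 + 0.150
   = 0.57
p-value = 0.7504

Since p-value > α = 0.01, we fail to reject H₀.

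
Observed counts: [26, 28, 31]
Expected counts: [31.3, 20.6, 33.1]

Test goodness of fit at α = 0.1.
Chi-square goodness of fit test:
H₀: observed counts match expected distribution
H₁: observed counts differ from expected distribution
df = k - 1 = 2
χ² = Σ(O - E)²/E
   = (26 - 31.3)²/31.3 + (28 - 20.6)²/20.6 + (31 - 33.1)²/33.1
   = 0.897 + 2.658 + 0.133
   = 3.69
p-value = 0.1581

Since p-value > α = 0.1, we fail to reject H₀.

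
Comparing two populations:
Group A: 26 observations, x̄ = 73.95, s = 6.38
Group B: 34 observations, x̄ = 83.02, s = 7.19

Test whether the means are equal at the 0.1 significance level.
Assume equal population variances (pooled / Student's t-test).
Student's two-sample t-test (equal variances):
H₀: μ₁ = μ₂
H₁: μ₁ ≠ μ₂
df = n₁ + n₂ - 2 = 58
Pooled variance s_p² = [(n₁-1)s₁² + (n₂-1)s₂²] / (n₁ + n₂ - 2) = [(25)(6.38²) + (33)(7.19²)] / 58 = 46.9583
SE = √(s_p²(1/n₁ + 1/n₂)) = √(46.9583 × (1/26 + 1/34)) = 1.7853
t = (x̄₁ - x̄₂) / SE = (73.95 - 83.02) / 1.7853 = -9.07 / 1.7853 = -5.080
p-value < 0.0001

Since p-value < α = 0.1, we reject H₀.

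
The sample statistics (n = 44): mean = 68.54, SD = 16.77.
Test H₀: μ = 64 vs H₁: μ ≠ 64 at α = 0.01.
One-sample t-test:
H₀: μ = 64
H₁: μ ≠ 64
df = n - 1 = 43
t = (x̄ - μ₀) / (s/√n) = (68.54 - 64) / (16.77/√44) = 1.796
p-value = 0.0796

Since p-value > α = 0.01, we fail to reject H₀.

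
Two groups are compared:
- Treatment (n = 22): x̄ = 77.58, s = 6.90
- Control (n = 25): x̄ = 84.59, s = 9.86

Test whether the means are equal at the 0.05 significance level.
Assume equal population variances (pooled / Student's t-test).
Student's two-sample t-test (equal variances):
H₀: μ₁ = μ₂
H₁: μ₁ ≠ μ₂
df = n₁ + n₂ - 2 = 45
Pooled variance s_p² = [(n₁-1)s₁² + (n₂-1)s₂²] / (n₁ + n₂ - 2) = [(21)(6.90²) + (24)(9.86²)] / 45 = 74.0685
SE = √(s_p²(1/n₁ + 1/n₂)) = √(74.0685 × (1/22 + 1/25)) = 2.5158
t = (x̄₁ - x̄₂) / SE = (77.58 - 84.59) / 2.5158 = -7.01 / 2.5158 = -2.786
p-value = 0.0078

Since p-value < α = 0.05, we reject H₀.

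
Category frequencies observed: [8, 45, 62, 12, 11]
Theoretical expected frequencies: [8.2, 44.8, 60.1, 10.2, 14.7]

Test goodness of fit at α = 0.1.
Chi-square goodness of fit test:
H₀: observed counts match expected distribution
H₁: observed counts differ from expected distribution
df = k - 1 = 4
χ² = Σ(O - E)²/E
   = (8 - 8.2)²/8.2 + (45 - 44.8)²/44.8 + (62 - 60.1)²/60.1 + (12 - 10.2)²/10.2 + (11 - 14.7)²/14.7
   = 0.005 + 0.001 + 0.060 + 0.318 + 0.931
   = 1.31
p-value = 0.8589

Since p-value > α = 0.1, we fail to reject H₀.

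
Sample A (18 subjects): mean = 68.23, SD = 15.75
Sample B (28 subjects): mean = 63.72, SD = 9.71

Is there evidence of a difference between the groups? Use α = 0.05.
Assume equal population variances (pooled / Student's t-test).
Student's two-sample t-test (equal variances):
H₀: μ₁ = μ₂
H₁: μ₁ ≠ μ₂
df = n₁ + n₂ - 2 = 44
Pooled variance s_p² = [(n₁-1)s₁² + (n₂-1)s₂²] / (n₁ + n₂ - 2) = [(17)(15.75²) + (27)(9.71²)] / 44 = 153.6985
SE = √(s_p²(1/n₁ + 1/n₂)) = √(153.6985 × (1/18 + 1/28)) = 3.7454
t = (x̄₁ - x̄₂) / SE = (68.23 - 63.72) / 3.7454 = 4.51 / 3.7454 = 1.204
p-value = 0.2350

Since p-value > α = 0.05, we fail to reject H₀.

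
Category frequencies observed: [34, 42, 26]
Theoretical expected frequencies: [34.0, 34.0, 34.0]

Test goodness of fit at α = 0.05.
Chi-square goodness of fit test:
H₀: observed counts match expected distribution
H₁: observed counts differ from expected distribution
df = k - 1 = 2
χ² = Σ(O - E)²/E
   = (34 - 34.0)²/34.0 + (42 - 34.0)²/34.0 + (26 - 34.0)²/34.0
   = 0.000 + 1.882 + 1.882
   = 3.76
p-value = 0.1522

Since p-value > α = 0.05, we fail to reject H₀.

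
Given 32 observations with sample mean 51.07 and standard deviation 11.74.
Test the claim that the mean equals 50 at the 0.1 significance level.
One-sample t-test:
H₀: μ = 50
H₁: μ ≠ 50
df = n - 1 = 31
t = (x̄ - μ₀) / (s/√n) = (51.07 - 50) / (11.74/√32) = 0.516
p-value = 0.6098

Since p-value > α = 0.1, we fail to reject H₀.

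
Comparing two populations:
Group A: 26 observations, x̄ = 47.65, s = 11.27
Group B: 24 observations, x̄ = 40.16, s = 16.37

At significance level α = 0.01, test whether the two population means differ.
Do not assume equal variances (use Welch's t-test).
Welch's two-sample t-test:
H₀: μ₁ = μ₂
H₁: μ₁ ≠ μ₂
s₁²/n₁ = 11.27²/26 = 4.8851,  s₂²/n₂ = 16.37²/24 = 11.1657
SE = √(s₁²/n₁ + s₂²/n₂) = √(4.8851 + 11.1657) = 4.0063
df (Welch-Satterthwaite) = (s₁²/n₁ + s₂²/n₂)² / [(s₁²/n₁)²/(n₁-1) + (s₂²/n₂)²/(n₂-1)] ≈ 40.41
t = (x̄₁ - x̄₂) / SE = (47.65 - 40.16) / 4.0063 = 7.49 / 4.0063 = 1.870
p-value = 0.0688

Since p-value > α = 0.01, we fail to reject H₀.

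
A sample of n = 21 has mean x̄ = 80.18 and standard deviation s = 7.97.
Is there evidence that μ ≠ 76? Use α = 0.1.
One-sample t-test:
H₀: μ = 76
H₁: μ ≠ 76
df = n - 1 = 20
t = (x̄ - μ₀) / (s/√n) = (80.18 - 76) / (7.97/√21) = 2.403
p-value = 0.0261

Since p-value < α = 0.1, we reject H₀.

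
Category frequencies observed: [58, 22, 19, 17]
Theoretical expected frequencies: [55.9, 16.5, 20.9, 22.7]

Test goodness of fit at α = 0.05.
Chi-square goodness of fit test:
H₀: observed counts match expected distribution
H₁: observed counts differ from expected distribution
df = k - 1 = 3
χ² = Σ(O - E)²/E
   = (58 - 55.9)²/55.9 + (22 - 16.5)²/16.5 + (19 - 20.9)²/20.9 + (17 - 22.7)²/22.7
   = 0.079 + 1.833 + 0.173 + 1.431
   = 3.52
p-value = 0.3187

Since p-value > α = 0.05, we fail to reject H₀.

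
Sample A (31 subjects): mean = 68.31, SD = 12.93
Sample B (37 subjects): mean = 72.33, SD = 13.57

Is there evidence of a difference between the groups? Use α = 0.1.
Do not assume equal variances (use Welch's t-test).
Welch's two-sample t-test:
H₀: μ₁ = μ₂
H₁: μ₁ ≠ μ₂
s₁²/n₁ = 12.93²/31 = 5.3931,  s₂²/n₂ = 13.57²/37 = 4.9769
SE = √(s₁²/n₁ + s₂²/n₂) = √(5.3931 + 4.9769) = 3.2202
df (Welch-Satterthwaite) = (s₁²/n₁ + s₂²/n₂)² / [(s₁²/n₁)²/(n₁-1) + (s₂²/n₂)²/(n₂-1)] ≈ 64.88
t = (x̄₁ - x̄₂) / SE = (68.31 - 72.33) / 3.2202 = -4.02 / 3.2202 = -1.248
p-value = 0.2164

Since p-value > α = 0.1, we fail to reject H₀.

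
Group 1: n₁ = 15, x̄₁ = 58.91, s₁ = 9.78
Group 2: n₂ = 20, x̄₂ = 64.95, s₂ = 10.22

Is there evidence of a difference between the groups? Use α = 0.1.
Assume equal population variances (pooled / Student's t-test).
Student's two-sample t-test (equal variances):
H₀: μ₁ = μ₂
H₁: μ₁ ≠ μ₂
df = n₁ + n₂ - 2 = 33
Pooled variance s_p² = [(n₁-1)s₁² + (n₂-1)s₂²] / (n₁ + n₂ - 2) = [(14)(9.78²) + (19)(10.22²)] / 33 = 100.7151
SE = √(s_p²(1/n₁ + 1/n₂)) = √(100.7151 × (1/15 + 1/20)) = 3.4278
t = (x̄₁ - x̄₂) / SE = (58.91 - 64.95) / 3.4278 = -6.04 / 3.4278 = -1.762
p-value = 0.0873

Since p-value < α = 0.1, we reject H₀.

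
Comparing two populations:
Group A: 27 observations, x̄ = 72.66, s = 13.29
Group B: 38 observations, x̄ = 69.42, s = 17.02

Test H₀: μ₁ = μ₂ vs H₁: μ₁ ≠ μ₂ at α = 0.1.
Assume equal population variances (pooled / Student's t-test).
Student's two-sample t-test (equal variances):
H₀: μ₁ = μ₂
H₁: μ₁ ≠ μ₂
df = n₁ + n₂ - 2 = 63
Pooled variance s_p² = [(n₁-1)s₁² + (n₂-1)s₂²] / (n₁ + n₂ - 2) = [(26)(13.29²) + (37)(17.02²)] / 63 = 243.0222
SE = √(s_p²(1/n₁ + 1/n₂)) = √(243.0222 × (1/27 + 1/38)) = 3.9238
t = (x̄₁ - x̄₂) / SE = (72.66 - 69.42) / 3.9238 = 3.24 / 3.9238 = 0.826
p-value = 0.4121

Since p-value > α = 0.1, we fail to reject H₀.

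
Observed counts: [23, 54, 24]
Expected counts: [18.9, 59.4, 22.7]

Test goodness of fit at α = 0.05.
Chi-square goodness of fit test:
H₀: observed counts match expected distribution
H₁: observed counts differ from expected distribution
df = k - 1 = 2
χ² = Σ(O - E)²/E
   = (23 - 18.9)²/18.9 + (54 - 59.4)²/59.4 + (24 - 22.7)²/22.7
   = 0.889 + 0.491 + 0.074
   = 1.45
p-value = 0.4832

Since p-value > α = 0.05, we fail to reject H₀.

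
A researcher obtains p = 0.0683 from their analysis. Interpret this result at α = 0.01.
Since p = 0.0683 > α = 0.01, fail to reject H₀.
There is insufficient evidence to reject the null hypothesis; the result is not statistically significant at the 0.01 level.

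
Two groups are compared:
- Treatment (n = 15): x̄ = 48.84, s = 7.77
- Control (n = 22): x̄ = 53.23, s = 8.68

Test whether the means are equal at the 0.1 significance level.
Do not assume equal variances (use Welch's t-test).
Welch's two-sample t-test:
H₀: μ₁ = μ₂
H₁: μ₁ ≠ μ₂
s₁²/n₁ = 7.77²/15 = 4.0249,  s₂²/n₂ = 8.68²/22 = 3.4247
SE = √(s₁²/n₁ + s₂²/n₂) = √(4.0249 + 3.4247) = 2.7294
df (Welch-Satterthwaite) = (s₁²/n₁ + s₂²/n₂)² / [(s₁²/n₁)²/(n₁-1) + (s₂²/n₂)²/(n₂-1)] ≈ 32.35
t = (x̄₁ - x̄₂) / SE = (48.84 - 53.23) / 2.7294 = -4.39 / 2.7294 = -1.608
p-value = 0.1175

Since p-value > α = 0.1, we fail to reject H₀.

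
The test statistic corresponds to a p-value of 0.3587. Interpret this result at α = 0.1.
Since p = 0.3587 > α = 0.1, fail to reject H₀.
There is insufficient evidence to reject the null hypothesis; the result is not statistically significant at the 0.1 level.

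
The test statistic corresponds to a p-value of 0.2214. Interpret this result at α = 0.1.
Since p = 0.2214 > α = 0.1, fail to reject H₀.
There is insufficient evidence to reject the null hypothesis; the result is not statistically significant at the 0.1 level.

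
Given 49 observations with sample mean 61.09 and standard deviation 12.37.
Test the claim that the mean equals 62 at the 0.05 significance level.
One-sample t-test:
H₀: μ = 62
H₁: μ ≠ 62
df = n - 1 = 48
t = (x̄ - μ₀) / (s/√n) = (61.09 - 62) / (12.37/√49) = -0.515
p-value = 0.6089

Since p-value > α = 0.05, we fail to reject H₀.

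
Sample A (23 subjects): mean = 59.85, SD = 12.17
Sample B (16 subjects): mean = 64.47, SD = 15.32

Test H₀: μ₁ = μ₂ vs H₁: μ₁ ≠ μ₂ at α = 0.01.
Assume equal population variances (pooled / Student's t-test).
Student's two-sample t-test (equal variances):
H₀: μ₁ = μ₂
H₁: μ₁ ≠ μ₂
df = n₁ + n₂ - 2 = 37
Pooled variance s_p² = [(n₁-1)s₁² + (n₂-1)s₂²] / (n₁ + n₂ - 2) = [(22)(12.17²) + (15)(15.32²)] / 37 = 183.2144
SE = √(s_p²(1/n₁ + 1/n₂)) = √(183.2144 × (1/23 + 1/16)) = 4.4064
t = (x̄₁ - x̄₂) / SE = (59.85 - 64.47) / 4.4064 = -4.62 / 4.4064 = -1.048
p-value = 0.3012

Since p-value > α = 0.01, we fail to reject H₀.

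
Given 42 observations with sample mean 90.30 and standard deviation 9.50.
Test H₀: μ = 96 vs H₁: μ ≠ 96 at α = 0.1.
One-sample t-test:
H₀: μ = 96
H₁: μ ≠ 96
df = n - 1 = 41
t = (x̄ - μ₀) / (s/√n) = (90.30 - 96) / (9.50/√42) = -3.888
p-value = 0.0004

Since p-value < α = 0.1, we reject H₀.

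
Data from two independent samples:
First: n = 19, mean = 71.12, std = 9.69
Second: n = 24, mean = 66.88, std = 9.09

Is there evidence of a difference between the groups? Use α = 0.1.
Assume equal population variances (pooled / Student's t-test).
Student's two-sample t-test (equal variances):
H₀: μ₁ = μ₂
H₁: μ₁ ≠ μ₂
df = n₁ + n₂ - 2 = 41
Pooled variance s_p² = [(n₁-1)s₁² + (n₂-1)s₂²] / (n₁ + n₂ - 2) = [(18)(9.69²) + (23)(9.09²)] / 41 = 87.5750
SE = √(s_p²(1/n₁ + 1/n₂)) = √(87.5750 × (1/19 + 1/24)) = 2.8737
t = (x̄₁ - x̄₂) / SE = (71.12 - 66.88) / 2.8737 = 4.24 / 2.8737 = 1.475
p-value = 0.1477

Since p-value > α = 0.1, we fail to reject H₀.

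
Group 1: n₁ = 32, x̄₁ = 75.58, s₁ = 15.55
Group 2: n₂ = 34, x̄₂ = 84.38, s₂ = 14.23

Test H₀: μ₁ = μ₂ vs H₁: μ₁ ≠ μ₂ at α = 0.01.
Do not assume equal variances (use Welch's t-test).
Welch's two-sample t-test:
H₀: μ₁ = μ₂
H₁: μ₁ ≠ μ₂
s₁²/n₁ = 15.55²/32 = 7.5563,  s₂²/n₂ = 14.23²/34 = 5.9557
SE = √(s₁²/n₁ + s₂²/n₂) = √(7.5563 + 5.9557) = 3.6759
df (Welch-Satterthwaite) = (s₁²/n₁ + s₂²/n₂)² / [(s₁²/n₁)²/(n₁-1) + (s₂²/n₂)²/(n₂-1)] ≈ 62.60
t = (x̄₁ - x̄₂) / SE = (75.58 - 84.38) / 3.6759 = -8.80 / 3.6759 = -2.394
p-value = 0.0197

Since p-value > α = 0.01, we fail to reject H₀.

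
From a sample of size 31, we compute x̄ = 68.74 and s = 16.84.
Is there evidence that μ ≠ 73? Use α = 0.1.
One-sample t-test:
H₀: μ = 73
H₁: μ ≠ 73
df = n - 1 = 30
t = (x̄ - μ₀) / (s/√n) = (68.74 - 73) / (16.84/√31) = -1.408
p-value = 0.1693

Since p-value > α = 0.1, we fail to reject H₀.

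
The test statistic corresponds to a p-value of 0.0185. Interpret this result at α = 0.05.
Since p = 0.0185 < α = 0.05, reject H₀.
There is sufficient evidence to reject the null hypothesis; the result is statistically significant at the 0.05 level.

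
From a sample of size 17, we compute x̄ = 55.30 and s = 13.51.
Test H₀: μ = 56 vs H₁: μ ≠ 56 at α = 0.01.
One-sample t-test:
H₀: μ = 56
H₁: μ ≠ 56
df = n - 1 = 16
t = (x̄ - μ₀) / (s/√n) = (55.30 - 56) / (13.51/√17) = -0.214
p-value = 0.8335

Since p-value > α = 0.01, we fail to reject H₀.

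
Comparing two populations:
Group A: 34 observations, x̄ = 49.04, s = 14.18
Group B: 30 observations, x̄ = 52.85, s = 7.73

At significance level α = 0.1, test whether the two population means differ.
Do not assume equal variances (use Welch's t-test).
Welch's two-sample t-test:
H₀: μ₁ = μ₂
H₁: μ₁ ≠ μ₂
s₁²/n₁ = 14.18²/34 = 5.9139,  s₂²/n₂ = 7.73²/30 = 1.9918
SE = √(s₁²/n₁ + s₂²/n₂) = √(5.9139 + 1.9918) = 2.8117
df (Welch-Satterthwaite) = (s₁²/n₁ + s₂²/n₂)² / [(s₁²/n₁)²/(n₁-1) + (s₂²/n₂)²/(n₂-1)] ≈ 52.23
t = (x̄₁ - x̄₂) / SE = (49.04 - 52.85) / 2.8117 = -3.81 / 2.8117 = -1.355
p-value = 0.1812

Since p-value > α = 0.1, we fail to reject H₀.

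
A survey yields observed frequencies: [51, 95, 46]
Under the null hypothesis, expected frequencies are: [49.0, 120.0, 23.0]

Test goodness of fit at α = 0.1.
Chi-square goodness of fit test:
H₀: observed counts match expected distribution
H₁: observed counts differ from expected distribution
df = k - 1 = 2
χ² = Σ(O - E)²/E
   = (51 - 49.0)²/49.0 + (95 - 120.0)²/120.0 + (46 - 23.0)²/23.0
   = 0.082 + 5.208 + 23.000
   = 28.29
p-value < 0.0001

Since p-value < α = 0.1, we reject H₀.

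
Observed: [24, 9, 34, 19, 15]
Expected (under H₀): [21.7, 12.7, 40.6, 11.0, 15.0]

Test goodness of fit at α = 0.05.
Chi-square goodness of fit test:
H₀: observed counts match expected distribution
H₁: observed counts differ from expected distribution
df = k - 1 = 4
χ² = Σ(O - E)²/E
   = (24 - 21.7)²/21.7 + (9 - 12.7)²/12.7 + (34 - 40.6)²/40.6 + (19 - 11.0)²/11.0 + (15 - 15.0)²/15.0
   = 0.244 + 1.078 + 1.073 + 5.818 + 0.000
   = 8.21
p-value = 0.0841

Since p-value > α = 0.05, we fail to reject H₀.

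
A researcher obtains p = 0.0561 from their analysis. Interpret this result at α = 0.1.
Since p = 0.0561 < α = 0.1, reject H₀.
There is sufficient evidence to reject the null hypothesis; the result is statistically significant at the 0.1 level.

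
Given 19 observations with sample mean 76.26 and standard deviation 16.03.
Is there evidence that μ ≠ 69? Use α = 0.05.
One-sample t-test:
H₀: μ = 69
H₁: μ ≠ 69
df = n - 1 = 18
t = (x̄ - μ₀) / (s/√n) = (76.26 - 69) / (16.03/√19) = 1.974
p-value = 0.0639

Since p-value > α = 0.05, we fail to reject H₀.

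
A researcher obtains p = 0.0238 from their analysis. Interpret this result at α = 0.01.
Since p = 0.0238 > α = 0.01, fail to reject H₀.
There is insufficient evidence to reject the null hypothesis; the result is not statistically significant at the 0.01 level.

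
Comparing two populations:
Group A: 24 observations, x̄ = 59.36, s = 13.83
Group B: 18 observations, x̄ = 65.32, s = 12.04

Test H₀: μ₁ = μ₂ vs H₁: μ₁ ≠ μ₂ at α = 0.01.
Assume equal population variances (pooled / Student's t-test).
Student's two-sample t-test (equal variances):
H₀: μ₁ = μ₂
H₁: μ₁ ≠ μ₂
df = n₁ + n₂ - 2 = 40
Pooled variance s_p² = [(n₁-1)s₁² + (n₂-1)s₂²] / (n₁ + n₂ - 2) = [(23)(13.83²) + (17)(12.04²)] / 40 = 171.5883
SE = √(s_p²(1/n₁ + 1/n₂)) = √(171.5883 × (1/24 + 1/18)) = 4.0844
t = (x̄₁ - x̄₂) / SE = (59.36 - 65.32) / 4.0844 = -5.96 / 4.0844 = -1.459
p-value = 0.1523

Since p-value > α = 0.01, we fail to reject H₀.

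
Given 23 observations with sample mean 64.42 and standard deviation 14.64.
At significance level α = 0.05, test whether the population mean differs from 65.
One-sample t-test:
H₀: μ = 65
H₁: μ ≠ 65
df = n - 1 = 22
t = (x̄ - μ₀) / (s/√n) = (64.42 - 65) / (14.64/√23) = -0.190
p-value = 0.8511

Since p-value > α = 0.05, we fail to reject H₀.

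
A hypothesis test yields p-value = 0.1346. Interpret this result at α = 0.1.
Since p = 0.1346 > α = 0.1, fail to reject H₀.
There is insufficient evidence to reject the null hypothesis; the result is not statistically significant at the 0.1 level.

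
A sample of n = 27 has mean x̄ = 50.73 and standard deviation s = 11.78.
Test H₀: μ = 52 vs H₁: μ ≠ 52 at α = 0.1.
One-sample t-test:
H₀: μ = 52
H₁: μ ≠ 52
df = n - 1 = 26
t = (x̄ - μ₀) / (s/√n) = (50.73 - 52) / (11.78/√27) = -0.560
p-value = 0.5801

Since p-value > α = 0.1, we fail to reject H₀.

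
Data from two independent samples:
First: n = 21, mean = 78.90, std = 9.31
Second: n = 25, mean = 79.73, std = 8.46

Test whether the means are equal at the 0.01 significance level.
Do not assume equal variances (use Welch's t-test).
Welch's two-sample t-test:
H₀: μ₁ = μ₂
H₁: μ₁ ≠ μ₂
s₁²/n₁ = 9.31²/21 = 4.1274,  s₂²/n₂ = 8.46²/25 = 2.8629
SE = √(s₁²/n₁ + s₂²/n₂) = √(4.1274 + 2.8629) = 2.6439
df (Welch-Satterthwaite) = (s₁²/n₁ + s₂²/n₂)² / [(s₁²/n₁)²/(n₁-1) + (s₂²/n₂)²/(n₂-1)] ≈ 40.95
t = (x̄₁ - x̄₂) / SE = (78.90 - 79.73) / 2.6439 = -0.83 / 2.6439 = -0.314
p-value = 0.7552

Since p-value > α = 0.01, we fail to reject H₀.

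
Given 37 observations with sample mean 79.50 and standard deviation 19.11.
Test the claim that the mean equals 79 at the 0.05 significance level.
One-sample t-test:
H₀: μ = 79
H₁: μ ≠ 79
df = n - 1 = 36
t = (x̄ - μ₀) / (s/√n) = (79.50 - 79) / (19.11/√37) = 0.159
p-value = 0.8744

Since p-value > α = 0.05, we fail to reject H₀.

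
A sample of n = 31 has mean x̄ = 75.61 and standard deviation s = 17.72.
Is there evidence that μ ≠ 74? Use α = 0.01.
One-sample t-test:
H₀: μ = 74
H₁: μ ≠ 74
df = n - 1 = 30
t = (x̄ - μ₀) / (s/√n) = (75.61 - 74) / (17.72/√31) = 0.506
p-value = 0.6166

Since p-value > α = 0.01, we fail to reject H₀.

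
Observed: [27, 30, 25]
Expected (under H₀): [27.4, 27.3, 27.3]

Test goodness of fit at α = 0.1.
Chi-square goodness of fit test:
H₀: observed counts match expected distribution
H₁: observed counts differ from expected distribution
df = k - 1 = 2
χ² = Σ(O - E)²/E
   = (27 - 27.4)²/27.4 + (30 - 27.3)²/27.3 + (25 - 27.3)²/27.3
   = 0.006 + 0.267 + 0.194
   = 0.47
p-value = 0.7919

Since p-value > α = 0.1, we fail to reject H₀.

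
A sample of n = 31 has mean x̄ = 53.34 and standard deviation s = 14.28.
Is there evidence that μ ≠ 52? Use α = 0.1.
One-sample t-test:
H₀: μ = 52
H₁: μ ≠ 52
df = n - 1 = 30
t = (x̄ - μ₀) / (s/√n) = (53.34 - 52) / (14.28/√31) = 0.522
p-value = 0.6052

Since p-value > α = 0.1, we fail to reject H₀.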